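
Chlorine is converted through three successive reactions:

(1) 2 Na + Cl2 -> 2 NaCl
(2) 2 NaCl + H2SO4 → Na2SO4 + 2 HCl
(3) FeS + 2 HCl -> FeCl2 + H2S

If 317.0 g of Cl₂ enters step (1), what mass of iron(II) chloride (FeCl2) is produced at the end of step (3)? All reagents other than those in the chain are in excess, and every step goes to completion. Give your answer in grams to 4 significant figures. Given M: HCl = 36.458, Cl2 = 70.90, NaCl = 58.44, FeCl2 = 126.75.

n(Cl2) = 317.0 / 70.90 = 4.4711 mol.
Reaction (1): Cl2→NaCl ratio 1:2 ⇒ n(NaCl) = 8.9422 mol.
Reaction (2): NaCl→HCl ratio 2:2 ⇒ n(HCl) = 8.9422 mol.
Reaction (3): HCl→FeCl2 ratio 2:1 ⇒ n(FeCl2) = 4.4711 mol.
Mass of FeCl2 = 4.4711 × 126.75 = 566.71 g.

566.7 g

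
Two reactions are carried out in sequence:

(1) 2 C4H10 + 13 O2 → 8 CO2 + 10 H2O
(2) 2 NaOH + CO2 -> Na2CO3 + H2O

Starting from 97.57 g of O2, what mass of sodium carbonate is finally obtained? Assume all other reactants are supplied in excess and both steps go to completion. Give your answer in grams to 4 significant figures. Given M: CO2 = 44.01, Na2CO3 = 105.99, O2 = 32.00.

198.9 g

n(O2) = 97.570 / 32.00 = 3.0491 mol.
Step 1 gives a 13:8 ratio of O2 to CO2, so n(CO2) = 1.8763 mol.
In step 2 the CO2:Na2CO3 ratio is 1:1, so n(Na2CO3) = 1.8763 mol.
Mass of Na2CO3 = 1.8763 × 105.99 = 198.87 g.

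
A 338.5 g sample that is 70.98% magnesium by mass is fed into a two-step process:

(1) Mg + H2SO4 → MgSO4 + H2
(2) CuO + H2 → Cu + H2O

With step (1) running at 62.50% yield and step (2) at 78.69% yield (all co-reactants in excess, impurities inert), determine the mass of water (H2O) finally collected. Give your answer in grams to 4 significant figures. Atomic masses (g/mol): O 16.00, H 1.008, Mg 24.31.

Pure Mg = 338.5 × 0.7098 = 240.27 g.
M(Mg) = 24.31 g/mol.
M(H2O) = 2(1.008) + 16.00 = 18.016 g/mol.
n(Mg) = 240.27 / 24.31 = 9.8835 mol.
Step 1 (Mg:H2 = 1:1): theoretical n(H2) = 9.8835 mol; at 62.50% yield, n(H2) = 6.1772 mol.
Step 2 (H2:H2O = 1:1): theoretical n(H2O) = 6.1772 mol, so theoretical mass = 6.1772 × 18.016 = 111.29 g.
At 78.69% yield, actual mass of H2O = 111.29 × 0.7869 = 87.572 g.

87.57 g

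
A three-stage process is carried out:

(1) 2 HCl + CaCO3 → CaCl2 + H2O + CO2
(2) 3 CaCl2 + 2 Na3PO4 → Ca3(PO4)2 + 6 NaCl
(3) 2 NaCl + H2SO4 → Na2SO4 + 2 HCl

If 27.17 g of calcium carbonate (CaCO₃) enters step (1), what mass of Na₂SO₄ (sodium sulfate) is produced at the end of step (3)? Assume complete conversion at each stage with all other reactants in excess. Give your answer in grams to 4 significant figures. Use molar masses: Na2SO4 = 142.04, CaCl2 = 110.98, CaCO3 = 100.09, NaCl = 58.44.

38.56 g

n(CaCO3) = 27.17 / 100.09 = 0.27146 mol.
Reaction (1): CaCO3→CaCl2 ratio 1:1 ⇒ n(CaCl2) = 0.27146 mol.
Reaction (2): CaCl2→NaCl ratio 3:6 ⇒ n(NaCl) = 0.54291 mol.
Reaction (3): NaCl→Na2SO4 ratio 2:1 ⇒ n(Na2SO4) = 0.27146 mol.
Mass of Na2SO4 = 0.27146 × 142.04 = 38.558 g.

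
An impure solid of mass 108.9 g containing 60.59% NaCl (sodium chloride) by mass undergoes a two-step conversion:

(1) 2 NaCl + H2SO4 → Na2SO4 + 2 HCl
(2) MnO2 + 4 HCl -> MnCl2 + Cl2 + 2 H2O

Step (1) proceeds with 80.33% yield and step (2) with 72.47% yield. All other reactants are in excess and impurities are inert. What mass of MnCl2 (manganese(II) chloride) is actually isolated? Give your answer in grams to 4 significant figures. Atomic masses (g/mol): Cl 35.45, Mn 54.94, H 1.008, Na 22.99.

20.68 g

Pure NaCl = 108.9 × 0.6059 = 65.983 g.
M(NaCl) = 22.99 + 35.45 = 58.44 g/mol.
M(MnCl2) = 54.94 + 2(35.45) = 125.84 g/mol.
n(NaCl) = 65.983 / 58.44 = 1.1291 mol.
Step 1 (NaCl:HCl = 2:2): theoretical n(HCl) = 1.1291 mol; at 80.33% yield, n(HCl) = 0.90698 mol.
Step 2 (HCl:MnCl2 = 4:1): theoretical n(MnCl2) = 0.22674 mol, so theoretical mass = 0.22674 × 125.84 = 28.534 g.
At 72.47% yield, actual mass of MnCl2 = 28.534 × 0.7247 = 20.678 g.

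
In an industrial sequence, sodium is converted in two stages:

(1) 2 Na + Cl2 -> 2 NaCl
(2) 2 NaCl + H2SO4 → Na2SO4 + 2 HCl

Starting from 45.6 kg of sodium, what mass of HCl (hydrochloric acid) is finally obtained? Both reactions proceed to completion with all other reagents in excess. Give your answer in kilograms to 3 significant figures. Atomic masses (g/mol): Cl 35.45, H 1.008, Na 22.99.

72.3 kg

M(Na) = 22.99 g/mol.
M(HCl) = 1.008 + 35.45 = 36.458 g/mol.
45.6 kg = 45600 g.
n(Na) = 45600 / 22.99 = 1983 mol.
Step 1 gives a 2:2 ratio of Na to NaCl, so n(NaCl) = 1983 mol.
In step 2 the NaCl:HCl ratio is 2:2, so n(HCl) = 1983 mol.
Mass of HCl = 1983 × 36.458 = 72310 g = 72.3 kg.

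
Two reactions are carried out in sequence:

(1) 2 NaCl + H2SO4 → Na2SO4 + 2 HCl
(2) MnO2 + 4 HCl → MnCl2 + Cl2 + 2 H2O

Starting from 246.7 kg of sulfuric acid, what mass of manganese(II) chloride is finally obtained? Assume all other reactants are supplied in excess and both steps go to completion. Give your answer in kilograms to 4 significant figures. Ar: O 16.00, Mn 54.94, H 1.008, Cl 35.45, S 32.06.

M(H2SO4) = 2(1.008) + 32.06 + 4(16.00) = 98.076 g/mol.
M(MnCl2) = 54.94 + 2(35.45) = 125.84 g/mol.
246.7 kg = 246700 g.
n(H2SO4) = 246700 / 98.076 = 2515.4 mol.
Step 1 gives a 1:2 ratio of H2SO4 to HCl, so n(HCl) = 5030.8 mol.
In step 2 the HCl:MnCl2 ratio is 4:1, so n(MnCl2) = 1257.7 mol.
Mass of MnCl2 = 1257.7 × 125.84 = 158270 g = 158.3 kg.

158.3 kg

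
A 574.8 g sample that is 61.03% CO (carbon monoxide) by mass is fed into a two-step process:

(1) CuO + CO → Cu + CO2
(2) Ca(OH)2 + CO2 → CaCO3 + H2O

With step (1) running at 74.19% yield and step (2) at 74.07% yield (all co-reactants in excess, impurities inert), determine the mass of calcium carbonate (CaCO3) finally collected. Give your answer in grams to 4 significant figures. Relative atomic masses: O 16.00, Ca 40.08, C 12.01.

688.9 g

Pure CO = 574.8 × 0.6103 = 350.80 g.
M(CO) = 12.01 + 16.00 = 28.01 g/mol.
M(CaCO3) = 40.08 + 12.01 + 3(16.00) = 100.09 g/mol.
n(CO) = 350.80 / 28.01 = 12.524 mol.
Step 1 (CO:CO2 = 1:1): theoretical n(CO2) = 12.524 mol; at 74.19% yield, n(CO2) = 9.2916 mol.
Step 2 (CO2:CaCO3 = 1:1): theoretical n(CaCO3) = 9.2916 mol, so theoretical mass = 9.2916 × 100.09 = 930.00 g.
At 74.07% yield, actual mass of CaCO3 = 930.00 × 0.7407 = 688.85 g.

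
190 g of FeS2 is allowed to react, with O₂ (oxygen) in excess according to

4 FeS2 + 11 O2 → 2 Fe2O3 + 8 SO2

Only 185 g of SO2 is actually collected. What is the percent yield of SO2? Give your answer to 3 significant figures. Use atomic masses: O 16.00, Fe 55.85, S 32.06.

91.2 %

M(FeS2) = 55.85 + 2(32.06) = 119.97 g/mol.
M(SO2) = 32.06 + 2(16.00) = 64.06 g/mol.
n(FeS2) = 190.0 g / 119.97 g/mol = 1.584 mol.
From the equation the FeS2:SO2 mole ratio is 4:8, so n(SO2) = 1.584 × 8/4 = 3.167 mol.
Mass of SO2 = 3.167 mol × 64.06 g/mol = 202.9 g.
This is the theoretical yield. Percent yield = 185 g / 202.9 g × 100% = 91.17%.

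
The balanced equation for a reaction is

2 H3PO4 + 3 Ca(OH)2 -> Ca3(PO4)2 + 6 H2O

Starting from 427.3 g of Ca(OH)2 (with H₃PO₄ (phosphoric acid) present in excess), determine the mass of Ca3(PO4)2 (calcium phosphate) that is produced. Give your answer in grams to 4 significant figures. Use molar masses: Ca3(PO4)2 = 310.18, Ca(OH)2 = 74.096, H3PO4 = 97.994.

596.3 g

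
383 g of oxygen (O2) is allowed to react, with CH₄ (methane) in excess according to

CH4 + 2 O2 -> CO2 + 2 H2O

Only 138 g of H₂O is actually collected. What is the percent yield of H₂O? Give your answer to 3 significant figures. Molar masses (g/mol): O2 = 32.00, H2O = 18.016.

n(O2) = 383.0 g / 32.00 g/mol = 11.97 mol.
From the equation the O2:H2O mole ratio is 2:2, so n(H2O) = 11.97 × 2/2 = 11.97 mol.
Mass of H2O = 11.97 mol × 18.016 g/mol = 215.6 g.
This is the theoretical yield. Percent yield = 138 g / 215.6 g × 100% = 64.00%.

64.0 %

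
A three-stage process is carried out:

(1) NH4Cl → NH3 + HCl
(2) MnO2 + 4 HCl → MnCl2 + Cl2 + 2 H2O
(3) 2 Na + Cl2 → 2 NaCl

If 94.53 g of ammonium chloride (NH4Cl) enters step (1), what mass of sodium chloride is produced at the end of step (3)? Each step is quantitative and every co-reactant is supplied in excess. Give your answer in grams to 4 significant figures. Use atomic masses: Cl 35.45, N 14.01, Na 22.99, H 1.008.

51.64 g

M(NH4Cl) = 14.01 + 4(1.008) + 35.45 = 53.492 g/mol.
M(NaCl) = 22.99 + 35.45 = 58.44 g/mol.
n(NH4Cl) = 94.53 / 53.492 = 1.7672 mol.
Reaction (1): NH4Cl→HCl ratio 1:1 ⇒ n(HCl) = 1.7672 mol.
Reaction (2): HCl→Cl2 ratio 4:1 ⇒ n(Cl2) = 0.44180 mol.
Reaction (3): Cl2→NaCl ratio 1:2 ⇒ n(NaCl) = 0.88359 mol.
Mass of NaCl = 0.88359 × 58.44 = 51.637 g.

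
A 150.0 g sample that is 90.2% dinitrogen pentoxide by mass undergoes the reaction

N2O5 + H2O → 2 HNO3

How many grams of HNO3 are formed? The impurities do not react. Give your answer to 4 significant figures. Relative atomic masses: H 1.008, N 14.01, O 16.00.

Mass of pure N2O5 = 150.0 g × 0.902 = 135.30 g.
M(N2O5) = 2(14.01) + 5(16.00) = 108.02 g/mol.
M(HNO3) = 1.008 + 14.01 + 3(16.00) = 63.018 g/mol.
n(N2O5) = 135.30 g / 108.02 g/mol = 1.2525 mol.
From the equation the N2O5:HNO3 mole ratio is 1:2, so n(HNO3) = 1.2525 × 2/1 = 2.5051 mol.
Mass of HNO3 = 2.5051 mol × 63.018 g/mol = 157.87 g.

157.9 g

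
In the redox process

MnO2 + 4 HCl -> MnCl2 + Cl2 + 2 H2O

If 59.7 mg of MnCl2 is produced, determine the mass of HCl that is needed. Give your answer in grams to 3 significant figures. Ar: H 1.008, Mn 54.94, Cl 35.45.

0.0692 g

M(MnCl2) = 54.94 + 2(35.45) = 125.84 g/mol.
M(HCl) = 1.008 + 35.45 = 36.458 g/mol.
Convert: 59.7 mg = 0.05970 g.
n(MnCl2) = 0.05970 g / 125.84 g/mol = 0.0004744 mol.
From the equation the MnCl2:HCl mole ratio is 1:4, so n(HCl) = 0.0004744 × 4/1 = 0.001898 mol.
Mass of HCl = 0.001898 mol × 36.458 g/mol = 0.06918 g.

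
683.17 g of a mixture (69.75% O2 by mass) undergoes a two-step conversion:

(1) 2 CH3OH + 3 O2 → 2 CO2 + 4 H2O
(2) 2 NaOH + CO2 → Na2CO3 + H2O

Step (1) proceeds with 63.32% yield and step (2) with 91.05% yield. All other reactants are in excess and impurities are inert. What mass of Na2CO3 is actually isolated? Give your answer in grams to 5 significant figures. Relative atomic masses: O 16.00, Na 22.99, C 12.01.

Pure O2 = 683.17 × 0.6975 = 476.511 g.
M(O2) = 2(16.00) = 32.00 g/mol.
M(Na2CO3) = 2(22.99) + 12.01 + 3(16.00) = 105.99 g/mol.
n(O2) = 476.511 / 32.00 = 14.8910 mol.
Step 1 (O2:CO2 = 3:2): theoretical n(CO2) = 9.92731 mol; at 63.32% yield, n(CO2) = 6.28598 mol.
Step 2 (CO2:Na2CO3 = 1:1): theoretical n(Na2CO3) = 6.28598 mol, so theoretical mass = 6.28598 × 105.99 = 666.251 g.
At 91.05% yield, actual mass of Na2CO3 = 666.251 × 0.9105 = 606.621 g.

606.62 g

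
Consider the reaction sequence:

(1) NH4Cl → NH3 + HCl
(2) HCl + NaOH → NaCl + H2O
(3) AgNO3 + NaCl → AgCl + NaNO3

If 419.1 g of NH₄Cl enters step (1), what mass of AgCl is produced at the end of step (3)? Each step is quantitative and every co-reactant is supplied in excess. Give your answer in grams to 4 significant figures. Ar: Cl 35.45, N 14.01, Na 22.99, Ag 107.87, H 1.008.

1123 g

M(NH4Cl) = 14.01 + 4(1.008) + 35.45 = 53.492 g/mol.
M(AgCl) = 107.87 + 35.45 = 143.32 g/mol.
n(NH4Cl) = 419.1 / 53.492 = 7.8348 mol.
Reaction (1): NH4Cl→HCl ratio 1:1 ⇒ n(HCl) = 7.8348 mol.
Reaction (2): HCl→NaCl ratio 1:1 ⇒ n(NaCl) = 7.8348 mol.
Reaction (3): NaCl→AgCl ratio 1:1 ⇒ n(AgCl) = 7.8348 mol.
Mass of AgCl = 7.8348 × 143.32 = 1122.9 g.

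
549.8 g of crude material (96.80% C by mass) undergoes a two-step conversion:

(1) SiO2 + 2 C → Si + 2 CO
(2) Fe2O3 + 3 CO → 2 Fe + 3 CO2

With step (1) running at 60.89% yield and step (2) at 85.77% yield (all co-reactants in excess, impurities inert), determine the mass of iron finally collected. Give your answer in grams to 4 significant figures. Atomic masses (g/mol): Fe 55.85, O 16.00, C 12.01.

861.7 g

Pure C = 549.8 × 0.9680 = 532.21 g.
M(C) = 12.01 g/mol.
M(Fe) = 55.85 g/mol.
n(C) = 532.21 / 12.01 = 44.314 mol.
Step 1 (C:CO = 2:2): theoretical n(CO) = 44.314 mol; at 60.89% yield, n(CO) = 26.983 mol.
Step 2 (CO:Fe = 3:2): theoretical n(Fe) = 17.988 mol, so theoretical mass = 17.988 × 55.85 = 1004.7 g.
At 85.77% yield, actual mass of Fe = 1004.7 × 0.8577 = 861.69 g.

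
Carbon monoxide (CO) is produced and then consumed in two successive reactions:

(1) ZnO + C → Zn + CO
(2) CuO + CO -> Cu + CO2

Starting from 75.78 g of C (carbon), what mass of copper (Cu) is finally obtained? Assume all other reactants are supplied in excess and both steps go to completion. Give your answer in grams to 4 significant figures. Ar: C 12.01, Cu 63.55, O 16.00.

M(C) = 12.01 g/mol.
M(Cu) = 63.55 g/mol.
n(C) = 75.780 / 12.01 = 6.3097 mol.
Step 1 gives a 1:1 ratio of C to CO, so n(CO) = 6.3097 mol.
In step 2 the CO:Cu ratio is 1:1, so n(Cu) = 6.3097 mol.
Mass of Cu = 6.3097 × 63.55 = 400.98 g.

401.0 g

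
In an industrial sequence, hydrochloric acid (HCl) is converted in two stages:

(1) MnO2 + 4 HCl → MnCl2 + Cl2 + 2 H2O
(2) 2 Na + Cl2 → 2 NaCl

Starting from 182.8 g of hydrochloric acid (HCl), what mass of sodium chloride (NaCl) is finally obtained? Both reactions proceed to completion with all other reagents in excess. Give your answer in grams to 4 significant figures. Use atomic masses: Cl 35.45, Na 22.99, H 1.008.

M(HCl) = 1.008 + 35.45 = 36.458 g/mol.
M(NaCl) = 22.99 + 35.45 = 58.44 g/mol.
n(HCl) = 182.80 / 36.458 = 5.0140 mol.
Step 1 gives a 4:1 ratio of HCl to Cl2, so n(Cl2) = 1.2535 mol.
In step 2 the Cl2:NaCl ratio is 1:2, so n(NaCl) = 2.5070 mol.
Mass of NaCl = 2.5070 × 58.44 = 146.51 g.

146.5 g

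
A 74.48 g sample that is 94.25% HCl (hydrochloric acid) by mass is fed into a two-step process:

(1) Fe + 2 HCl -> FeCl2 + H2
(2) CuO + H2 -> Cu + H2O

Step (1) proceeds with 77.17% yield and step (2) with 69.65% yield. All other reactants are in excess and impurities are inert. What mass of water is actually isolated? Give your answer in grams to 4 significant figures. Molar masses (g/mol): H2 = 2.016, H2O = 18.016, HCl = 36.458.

9.322 g

Pure HCl = 74.48 × 0.9425 = 70.197 g.
n(HCl) = 70.197 / 36.458 = 1.9254 mol.
Step 1 (HCl:H2 = 2:1): theoretical n(H2) = 0.96272 mol; at 77.17% yield, n(H2) = 0.74293 mol.
Step 2 (H2:H2O = 1:1): theoretical n(H2O) = 0.74293 mol, so theoretical mass = 0.74293 × 18.016 = 13.385 g.
At 69.65% yield, actual mass of H2O = 13.385 × 0.6965 = 9.3224 g.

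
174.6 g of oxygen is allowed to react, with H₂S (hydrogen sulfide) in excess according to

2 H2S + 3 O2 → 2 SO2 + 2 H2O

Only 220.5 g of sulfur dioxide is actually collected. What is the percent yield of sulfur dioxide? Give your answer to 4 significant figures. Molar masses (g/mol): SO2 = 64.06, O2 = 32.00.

94.63 %

n(O2) = 174.60 g / 32.00 g/mol = 5.4562 mol.
From the equation the O2:SO2 mole ratio is 3:2, so n(SO2) = 5.4562 × 2/3 = 3.6375 mol.
Mass of SO2 = 3.6375 mol × 64.06 g/mol = 233.02 g.
This is the theoretical yield. Percent yield = 220.5 g / 233.02 g × 100% = 94.628%.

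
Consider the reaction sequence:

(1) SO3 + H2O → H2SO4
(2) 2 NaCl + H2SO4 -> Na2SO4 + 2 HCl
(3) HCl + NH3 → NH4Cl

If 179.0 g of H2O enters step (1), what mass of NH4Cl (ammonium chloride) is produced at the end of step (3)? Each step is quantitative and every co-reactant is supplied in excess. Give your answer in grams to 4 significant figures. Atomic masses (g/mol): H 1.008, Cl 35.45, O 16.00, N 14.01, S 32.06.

M(H2O) = 2(1.008) + 16.00 = 18.016 g/mol.
M(NH4Cl) = 14.01 + 4(1.008) + 35.45 = 53.492 g/mol.
n(H2O) = 179.0 / 18.016 = 9.9356 mol.
Reaction (1): H2O→H2SO4 ratio 1:1 ⇒ n(H2SO4) = 9.9356 mol.
Reaction (2): H2SO4→HCl ratio 1:2 ⇒ n(HCl) = 19.871 mol.
Reaction (3): HCl→NH4Cl ratio 1:1 ⇒ n(NH4Cl) = 19.871 mol.
Mass of NH4Cl = 19.871 × 53.492 = 1063.0 g.

1063 g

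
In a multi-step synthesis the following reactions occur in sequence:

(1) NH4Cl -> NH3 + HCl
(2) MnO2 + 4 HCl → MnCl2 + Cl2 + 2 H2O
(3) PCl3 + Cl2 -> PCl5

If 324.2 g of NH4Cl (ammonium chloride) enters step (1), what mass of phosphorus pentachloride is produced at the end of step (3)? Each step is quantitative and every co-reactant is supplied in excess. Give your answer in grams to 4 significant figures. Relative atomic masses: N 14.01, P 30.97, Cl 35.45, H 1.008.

315.5 g

M(NH4Cl) = 14.01 + 4(1.008) + 35.45 = 53.492 g/mol.
M(PCl5) = 30.97 + 5(35.45) = 208.22 g/mol.
n(NH4Cl) = 324.2 / 53.492 = 6.0607 mol.
Reaction (1): NH4Cl→HCl ratio 1:1 ⇒ n(HCl) = 6.0607 mol.
Reaction (2): HCl→Cl2 ratio 4:1 ⇒ n(Cl2) = 1.5152 mol.
Reaction (3): Cl2→PCl5 ratio 1:1 ⇒ n(PCl5) = 1.5152 mol.
Mass of PCl5 = 1.5152 × 208.22 = 315.49 g.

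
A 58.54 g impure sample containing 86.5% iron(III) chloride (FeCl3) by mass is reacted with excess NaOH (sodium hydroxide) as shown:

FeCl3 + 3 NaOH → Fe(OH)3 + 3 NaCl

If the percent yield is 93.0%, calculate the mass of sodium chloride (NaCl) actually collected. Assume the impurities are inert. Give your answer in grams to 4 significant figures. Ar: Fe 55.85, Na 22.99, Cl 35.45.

50.90 g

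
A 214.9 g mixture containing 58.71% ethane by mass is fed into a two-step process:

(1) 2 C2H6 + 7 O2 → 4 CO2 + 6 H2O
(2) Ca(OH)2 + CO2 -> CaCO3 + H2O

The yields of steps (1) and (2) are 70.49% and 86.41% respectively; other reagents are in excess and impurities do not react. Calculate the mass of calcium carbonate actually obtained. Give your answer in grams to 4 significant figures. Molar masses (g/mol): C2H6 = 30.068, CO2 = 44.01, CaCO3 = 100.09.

511.6 g

Pure C2H6 = 214.9 × 0.5871 = 126.17 g.
n(C2H6) = 126.17 / 30.068 = 4.1961 mol.
Step 1 (C2H6:CO2 = 2:4): theoretical n(CO2) = 8.3922 mol; at 70.49% yield, n(CO2) = 5.9156 mol.
Step 2 (CO2:CaCO3 = 1:1): theoretical n(CaCO3) = 5.9156 mol, so theoretical mass = 5.9156 × 100.09 = 592.10 g.
At 86.41% yield, actual mass of CaCO3 = 592.10 × 0.8641 = 511.63 g.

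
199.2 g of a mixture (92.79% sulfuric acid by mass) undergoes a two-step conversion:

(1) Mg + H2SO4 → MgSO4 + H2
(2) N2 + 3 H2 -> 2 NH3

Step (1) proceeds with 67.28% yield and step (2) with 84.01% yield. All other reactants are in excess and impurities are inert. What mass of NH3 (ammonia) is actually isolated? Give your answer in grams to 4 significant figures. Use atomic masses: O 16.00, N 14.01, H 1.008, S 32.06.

12.10 g

Pure H2SO4 = 199.2 × 0.9279 = 184.84 g.
M(H2SO4) = 2(1.008) + 32.06 + 4(16.00) = 98.076 g/mol.
M(NH3) = 14.01 + 3(1.008) = 17.034 g/mol.
n(H2SO4) = 184.84 / 98.076 = 1.8846 mol.
Step 1 (H2SO4:H2 = 1:1): theoretical n(H2) = 1.8846 mol; at 67.28% yield, n(H2) = 1.2680 mol.
Step 2 (H2:NH3 = 3:2): theoretical n(NH3) = 0.84532 mol, so theoretical mass = 0.84532 × 17.034 = 14.399 g.
At 84.01% yield, actual mass of NH3 = 14.399 × 0.8401 = 12.097 g.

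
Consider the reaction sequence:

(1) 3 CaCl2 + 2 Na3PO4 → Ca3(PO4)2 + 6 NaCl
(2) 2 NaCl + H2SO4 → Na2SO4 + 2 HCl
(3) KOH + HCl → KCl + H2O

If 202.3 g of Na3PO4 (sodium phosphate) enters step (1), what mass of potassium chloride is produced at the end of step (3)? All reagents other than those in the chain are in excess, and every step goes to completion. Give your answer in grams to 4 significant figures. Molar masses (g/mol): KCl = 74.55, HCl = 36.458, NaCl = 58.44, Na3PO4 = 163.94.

276.0 g

n(Na3PO4) = 202.3 / 163.94 = 1.2340 mol.
Reaction (1): Na3PO4→NaCl ratio 2:6 ⇒ n(NaCl) = 3.7020 mol.
Reaction (2): NaCl→HCl ratio 2:2 ⇒ n(HCl) = 3.7020 mol.
Reaction (3): HCl→KCl ratio 1:1 ⇒ n(KCl) = 3.7020 mol.
Mass of KCl = 3.7020 × 74.55 = 275.98 g.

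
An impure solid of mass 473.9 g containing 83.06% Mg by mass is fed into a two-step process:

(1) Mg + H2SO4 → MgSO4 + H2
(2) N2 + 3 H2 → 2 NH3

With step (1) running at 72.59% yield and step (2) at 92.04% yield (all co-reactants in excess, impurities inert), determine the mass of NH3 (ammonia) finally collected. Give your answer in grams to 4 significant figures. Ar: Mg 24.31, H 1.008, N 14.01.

122.8 g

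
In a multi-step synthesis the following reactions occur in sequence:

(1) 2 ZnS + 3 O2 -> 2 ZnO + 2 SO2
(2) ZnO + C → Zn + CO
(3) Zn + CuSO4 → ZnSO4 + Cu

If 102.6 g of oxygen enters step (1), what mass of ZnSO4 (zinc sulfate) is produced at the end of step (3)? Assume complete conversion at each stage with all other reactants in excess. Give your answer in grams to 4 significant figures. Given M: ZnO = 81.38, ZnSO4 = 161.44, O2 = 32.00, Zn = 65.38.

345.1 g

n(O2) = 102.6 / 32.00 = 3.2062 mol.
Reaction (1): O2→ZnO ratio 3:2 ⇒ n(ZnO) = 2.1375 mol.
Reaction (2): ZnO→Zn ratio 1:1 ⇒ n(Zn) = 2.1375 mol.
Reaction (3): Zn→ZnSO4 ratio 1:1 ⇒ n(ZnSO4) = 2.1375 mol.
Mass of ZnSO4 = 2.1375 × 161.44 = 345.08 g.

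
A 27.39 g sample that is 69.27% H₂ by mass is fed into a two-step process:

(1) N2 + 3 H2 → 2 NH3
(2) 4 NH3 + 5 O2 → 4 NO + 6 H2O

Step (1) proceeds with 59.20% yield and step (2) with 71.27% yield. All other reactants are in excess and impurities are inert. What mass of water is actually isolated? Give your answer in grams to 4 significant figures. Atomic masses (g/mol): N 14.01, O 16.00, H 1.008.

Pure H2 = 27.39 × 0.6927 = 18.973 g.
M(H2) = 2(1.008) = 2.016 g/mol.
M(H2O) = 2(1.008) + 16.00 = 18.016 g/mol.
n(H2) = 18.973 / 2.016 = 9.4112 mol.
Step 1 (H2:NH3 = 3:2): theoretical n(NH3) = 6.2742 mol; at 59.20% yield, n(NH3) = 3.7143 mol.
Step 2 (NH3:H2O = 4:6): theoretical n(H2O) = 5.5715 mol, so theoretical mass = 5.5715 × 18.016 = 100.38 g.
At 71.27% yield, actual mass of H2O = 100.38 × 0.7127 = 71.537 g.

71.54 g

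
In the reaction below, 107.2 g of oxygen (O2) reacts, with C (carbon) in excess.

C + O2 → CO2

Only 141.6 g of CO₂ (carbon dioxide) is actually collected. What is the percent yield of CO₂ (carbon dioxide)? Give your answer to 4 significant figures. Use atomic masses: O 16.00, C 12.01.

M(O2) = 2(16.00) = 32.00 g/mol.
M(CO2) = 12.01 + 2(16.00) = 44.01 g/mol.
n(O2) = 107.20 g / 32.00 g/mol = 3.3500 mol.
From the equation the O2:CO2 mole ratio is 1:1, so n(CO2) = 3.3500 × 1/1 = 3.3500 mol.
Mass of CO2 = 3.3500 mol × 44.01 g/mol = 147.43 g.
This is the theoretical yield. Percent yield = 141.6 g / 147.43 g × 100% = 96.043%.

96.04 %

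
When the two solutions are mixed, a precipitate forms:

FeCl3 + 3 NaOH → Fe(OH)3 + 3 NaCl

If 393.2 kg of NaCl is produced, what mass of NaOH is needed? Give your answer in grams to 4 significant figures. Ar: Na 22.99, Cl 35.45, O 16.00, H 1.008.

269100 g

M(NaCl) = 22.99 + 35.45 = 58.44 g/mol.
M(NaOH) = 22.99 + 16.00 + 1.008 = 39.998 g/mol.
Convert: 393.2 kg = 393200 g.
n(NaCl) = 393200 g / 58.44 g/mol = 6728.3 mol.
From the equation the NaCl:NaOH mole ratio is 3:3, so n(NaOH) = 6728.3 × 3/3 = 6728.3 mol.
Mass of NaOH = 6728.3 mol × 39.998 g/mol = 269120 g.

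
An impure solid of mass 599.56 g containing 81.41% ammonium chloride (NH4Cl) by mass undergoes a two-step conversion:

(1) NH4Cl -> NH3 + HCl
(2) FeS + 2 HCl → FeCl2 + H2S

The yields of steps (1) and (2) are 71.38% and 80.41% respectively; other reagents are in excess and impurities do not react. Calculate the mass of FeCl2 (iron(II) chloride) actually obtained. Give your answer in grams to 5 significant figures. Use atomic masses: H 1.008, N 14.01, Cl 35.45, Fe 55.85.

331.91 g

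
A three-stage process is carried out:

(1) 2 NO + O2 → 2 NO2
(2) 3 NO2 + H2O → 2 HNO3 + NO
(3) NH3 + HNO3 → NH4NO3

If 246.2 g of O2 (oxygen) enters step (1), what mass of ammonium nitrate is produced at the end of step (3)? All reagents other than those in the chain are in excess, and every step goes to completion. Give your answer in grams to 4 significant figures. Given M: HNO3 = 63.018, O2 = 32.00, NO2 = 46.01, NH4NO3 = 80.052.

n(O2) = 246.2 / 32.00 = 7.6937 mol.
Reaction (1): O2→NO2 ratio 1:2 ⇒ n(NO2) = 15.387 mol.
Reaction (2): NO2→HNO3 ratio 3:2 ⇒ n(HNO3) = 10.258 mol.
Reaction (3): HNO3→NH4NO3 ratio 1:1 ⇒ n(NH4NO3) = 10.258 mol.
Mass of NH4NO3 = 10.258 × 80.052 = 821.20 g.

821.2 g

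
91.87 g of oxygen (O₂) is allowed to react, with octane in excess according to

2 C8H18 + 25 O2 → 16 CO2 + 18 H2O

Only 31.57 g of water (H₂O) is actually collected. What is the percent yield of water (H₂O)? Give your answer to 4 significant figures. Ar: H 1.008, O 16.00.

84.77 %

M(O2) = 2(16.00) = 32.00 g/mol.
M(H2O) = 2(1.008) + 16.00 = 18.016 g/mol.
n(O2) = 91.870 g / 32.00 g/mol = 2.8709 mol.
From the equation the O2:H2O mole ratio is 25:18, so n(H2O) = 2.8709 × 18/25 = 2.0671 mol.
Mass of H2O = 2.0671 mol × 18.016 g/mol = 37.240 g.
This is the theoretical yield. Percent yield = 31.57 g / 37.240 g × 100% = 84.773%.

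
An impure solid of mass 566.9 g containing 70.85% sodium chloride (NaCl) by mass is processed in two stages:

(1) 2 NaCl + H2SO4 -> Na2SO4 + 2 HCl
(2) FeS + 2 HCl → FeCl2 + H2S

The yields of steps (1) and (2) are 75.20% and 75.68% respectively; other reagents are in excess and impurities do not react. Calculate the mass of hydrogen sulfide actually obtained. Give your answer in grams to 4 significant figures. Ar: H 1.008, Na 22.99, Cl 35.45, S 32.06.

66.64 g

Pure NaCl = 566.9 × 0.7085 = 401.65 g.
M(NaCl) = 22.99 + 35.45 = 58.44 g/mol.
M(H2S) = 2(1.008) + 32.06 = 34.076 g/mol.
n(NaCl) = 401.65 / 58.44 = 6.8728 mol.
Step 1 (NaCl:HCl = 2:2): theoretical n(HCl) = 6.8728 mol; at 75.20% yield, n(HCl) = 5.1684 mol.
Step 2 (HCl:H2S = 2:1): theoretical n(H2S) = 2.5842 mol, so theoretical mass = 2.5842 × 34.076 = 88.059 g.
At 75.68% yield, actual mass of H2S = 88.059 × 0.7568 = 66.643 g.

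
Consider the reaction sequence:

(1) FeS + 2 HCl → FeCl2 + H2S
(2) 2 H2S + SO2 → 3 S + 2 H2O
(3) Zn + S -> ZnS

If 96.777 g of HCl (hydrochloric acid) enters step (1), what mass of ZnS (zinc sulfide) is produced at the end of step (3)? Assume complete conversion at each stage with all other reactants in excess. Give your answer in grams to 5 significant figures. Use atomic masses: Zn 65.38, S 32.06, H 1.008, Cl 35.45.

M(HCl) = 1.008 + 35.45 = 36.458 g/mol.
M(ZnS) = 65.38 + 32.06 = 97.44 g/mol.
n(HCl) = 96.777 / 36.458 = 2.65448 mol.
Reaction (1): HCl→H2S ratio 2:1 ⇒ n(H2S) = 1.32724 mol.
Reaction (2): H2S→S ratio 2:3 ⇒ n(S) = 1.99086 mol.
Reaction (3): S→ZnS ratio 1:1 ⇒ n(ZnS) = 1.99086 mol.
Mass of ZnS = 1.99086 × 97.44 = 193.989 g.

193.99 g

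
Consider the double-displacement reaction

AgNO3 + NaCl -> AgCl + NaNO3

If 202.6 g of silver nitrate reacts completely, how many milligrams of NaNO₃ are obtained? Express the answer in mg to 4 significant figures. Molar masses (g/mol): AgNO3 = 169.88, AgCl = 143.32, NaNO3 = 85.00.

n(AgNO3) = 202.60 g / 169.88 g/mol = 1.1926 mol.
From the equation the AgNO3:NaNO3 mole ratio is 1:1, so n(NaNO3) = 1.1926 × 1/1 = 1.1926 mol.
Mass of NaNO3 = 1.1926 mol × 85.00 g/mol = 101.37 g.
Converting to mg: 101.37 g = 101400 mg.

101400 mg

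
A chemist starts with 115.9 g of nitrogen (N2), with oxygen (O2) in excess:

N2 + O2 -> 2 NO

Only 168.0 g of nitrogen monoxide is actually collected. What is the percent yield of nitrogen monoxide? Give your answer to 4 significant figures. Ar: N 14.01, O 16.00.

67.67 %

M(N2) = 2(14.01) = 28.02 g/mol.
M(NO) = 14.01 + 16.00 = 30.01 g/mol.
n(N2) = 115.90 g / 28.02 g/mol = 4.1363 mol.
From the equation the N2:NO mole ratio is 1:2, so n(NO) = 4.1363 × 2/1 = 8.2727 mol.
Mass of NO = 8.2727 mol × 30.01 g/mol = 248.26 g.
This is the theoretical yield. Percent yield = 168.0 g / 248.26 g × 100% = 67.670%.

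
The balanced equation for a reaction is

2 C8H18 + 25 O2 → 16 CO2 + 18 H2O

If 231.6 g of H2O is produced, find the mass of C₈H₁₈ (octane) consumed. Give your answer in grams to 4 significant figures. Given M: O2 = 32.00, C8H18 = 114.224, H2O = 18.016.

n(H2O) = 231.60 g / 18.016 g/mol = 12.855 mol.
From the equation the H2O:C8H18 mole ratio is 18:2, so n(C8H18) = 12.855 × 2/18 = 1.4284 mol.
Mass of C8H18 = 1.4284 mol × 114.224 g/mol = 163.15 g.

163.2 g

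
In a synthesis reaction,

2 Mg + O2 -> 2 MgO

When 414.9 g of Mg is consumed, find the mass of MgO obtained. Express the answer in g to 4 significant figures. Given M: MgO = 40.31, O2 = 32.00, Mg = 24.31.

n(Mg) = 414.90 g / 24.31 g/mol = 17.067 mol.
From the equation the Mg:MgO mole ratio is 2:2, so n(MgO) = 17.067 × 2/2 = 17.067 mol.
Mass of MgO = 17.067 mol × 40.31 g/mol = 687.97 g.

688.0 g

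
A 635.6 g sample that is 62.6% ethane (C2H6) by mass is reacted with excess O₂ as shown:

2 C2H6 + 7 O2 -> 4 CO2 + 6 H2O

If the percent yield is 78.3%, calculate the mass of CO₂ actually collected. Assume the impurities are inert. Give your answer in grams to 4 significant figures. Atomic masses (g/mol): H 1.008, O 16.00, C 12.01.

912.0 g

Pure C2H6 available = 635.6 g × 0.626 = 397.89 g.
M(C2H6) = 2(12.01) + 6(1.008) = 30.068 g/mol.
M(CO2) = 12.01 + 2(16.00) = 44.01 g/mol.
n(C2H6) = 397.89 g / 30.068 g/mol = 13.233 mol.
From the equation the C2H6:CO2 mole ratio is 2:4, so n(CO2) = 13.233 × 4/2 = 26.466 mol.
Mass of CO2 = 26.466 mol × 44.01 g/mol = 1164.8 g.
Actual mass collected = 1164.8 g × 0.783 = 912.00 g.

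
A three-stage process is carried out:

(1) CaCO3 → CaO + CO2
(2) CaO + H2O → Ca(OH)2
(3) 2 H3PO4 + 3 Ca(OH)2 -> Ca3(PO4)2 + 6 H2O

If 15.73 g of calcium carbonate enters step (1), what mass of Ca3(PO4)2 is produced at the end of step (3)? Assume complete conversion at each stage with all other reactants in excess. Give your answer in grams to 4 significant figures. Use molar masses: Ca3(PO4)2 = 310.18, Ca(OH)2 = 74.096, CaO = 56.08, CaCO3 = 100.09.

16.25 g

n(CaCO3) = 15.73 / 100.09 = 0.15716 mol.
Reaction (1): CaCO3→CaO ratio 1:1 ⇒ n(CaO) = 0.15716 mol.
Reaction (2): CaO→Ca(OH)2 ratio 1:1 ⇒ n(Ca(OH)2) = 0.15716 mol.
Reaction (3): Ca(OH)2→Ca3(PO4)2 ratio 3:1 ⇒ n(Ca3(PO4)2) = 0.052386 mol.
Mass of Ca3(PO4)2 = 0.052386 × 310.18 = 16.249 g.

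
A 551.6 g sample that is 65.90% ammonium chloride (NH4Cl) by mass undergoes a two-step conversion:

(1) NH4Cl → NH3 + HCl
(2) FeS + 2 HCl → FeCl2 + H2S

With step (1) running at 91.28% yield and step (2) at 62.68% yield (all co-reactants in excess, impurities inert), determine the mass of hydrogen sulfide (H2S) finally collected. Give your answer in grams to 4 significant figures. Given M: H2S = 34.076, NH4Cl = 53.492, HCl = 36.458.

66.24 g

Pure NH4Cl = 551.6 × 0.6590 = 363.50 g.
n(NH4Cl) = 363.50 / 53.492 = 6.7955 mol.
Step 1 (NH4Cl:HCl = 1:1): theoretical n(HCl) = 6.7955 mol; at 91.28% yield, n(HCl) = 6.2029 mol.
Step 2 (HCl:H2S = 2:1): theoretical n(H2S) = 3.1015 mol, so theoretical mass = 3.1015 × 34.076 = 105.69 g.
At 62.68% yield, actual mass of H2S = 105.69 × 0.6268 = 66.244 g.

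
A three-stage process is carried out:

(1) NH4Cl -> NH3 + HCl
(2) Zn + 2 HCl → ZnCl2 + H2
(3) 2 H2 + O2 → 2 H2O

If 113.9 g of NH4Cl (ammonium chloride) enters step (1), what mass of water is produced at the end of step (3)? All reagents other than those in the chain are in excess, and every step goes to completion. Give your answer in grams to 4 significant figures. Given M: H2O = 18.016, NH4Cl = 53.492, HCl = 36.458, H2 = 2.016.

19.18 g

n(NH4Cl) = 113.9 / 53.492 = 2.1293 mol.
Reaction (1): NH4Cl→HCl ratio 1:1 ⇒ n(HCl) = 2.1293 mol.
Reaction (2): HCl→H2 ratio 2:1 ⇒ n(H2) = 1.0646 mol.
Reaction (3): H2→H2O ratio 2:2 ⇒ n(H2O) = 1.0646 mol.
Mass of H2O = 1.0646 × 18.016 = 19.181 g.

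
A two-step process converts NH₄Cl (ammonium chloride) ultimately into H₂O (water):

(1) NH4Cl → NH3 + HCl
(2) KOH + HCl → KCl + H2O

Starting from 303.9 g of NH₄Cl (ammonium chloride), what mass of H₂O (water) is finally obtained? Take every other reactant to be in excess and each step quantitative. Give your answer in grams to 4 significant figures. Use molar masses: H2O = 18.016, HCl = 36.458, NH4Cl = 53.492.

102.4 g

n(NH4Cl) = 303.90 / 53.492 = 5.6812 mol.
Step 1 gives a 1:1 ratio of NH4Cl to HCl, so n(HCl) = 5.6812 mol.
In step 2 the HCl:H2O ratio is 1:1, so n(H2O) = 5.6812 mol.
Mass of H2O = 5.6812 × 18.016 = 102.35 g.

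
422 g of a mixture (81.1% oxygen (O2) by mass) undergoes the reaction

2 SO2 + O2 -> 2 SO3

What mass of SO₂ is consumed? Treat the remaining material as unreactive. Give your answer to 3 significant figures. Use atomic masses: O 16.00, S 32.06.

1370 g

Mass of pure O2 = 422 g × 0.811 = 342.2 g.
M(O2) = 2(16.00) = 32.00 g/mol.
M(SO2) = 32.06 + 2(16.00) = 64.06 g/mol.
n(O2) = 342.2 g / 32.00 g/mol = 10.70 mol.
From the equation the O2:SO2 mole ratio is 1:2, so n(SO2) = 10.70 × 2/1 = 21.39 mol.
Mass of SO2 = 21.39 mol × 64.06 g/mol = 1370 g.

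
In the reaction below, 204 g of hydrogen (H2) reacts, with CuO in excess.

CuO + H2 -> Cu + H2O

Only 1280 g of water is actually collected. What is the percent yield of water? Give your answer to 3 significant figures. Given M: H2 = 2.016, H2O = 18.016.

n(H2) = 204.0 g / 2.016 g/mol = 101.2 mol.
From the equation the H2:H2O mole ratio is 1:1, so n(H2O) = 101.2 × 1/1 = 101.2 mol.
Mass of H2O = 101.2 mol × 18.016 g/mol = 1823 g.
This is the theoretical yield. Percent yield = 1280 g / 1823 g × 100% = 70.21%.

70.2 %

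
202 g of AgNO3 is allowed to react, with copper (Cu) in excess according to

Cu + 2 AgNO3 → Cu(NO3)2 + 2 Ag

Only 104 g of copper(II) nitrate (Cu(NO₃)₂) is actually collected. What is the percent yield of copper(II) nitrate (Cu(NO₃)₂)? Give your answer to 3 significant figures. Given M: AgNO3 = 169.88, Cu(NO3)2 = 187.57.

n(AgNO3) = 202.0 g / 169.88 g/mol = 1.189 mol.
From the equation the AgNO3:Cu(NO3)2 mole ratio is 2:1, so n(Cu(NO3)2) = 1.189 × 1/2 = 0.5945 mol.
Mass of Cu(NO3)2 = 0.5945 mol × 187.57 g/mol = 111.5 g.
This is the theoretical yield. Percent yield = 104 g / 111.5 g × 100% = 93.26%.

93.3 %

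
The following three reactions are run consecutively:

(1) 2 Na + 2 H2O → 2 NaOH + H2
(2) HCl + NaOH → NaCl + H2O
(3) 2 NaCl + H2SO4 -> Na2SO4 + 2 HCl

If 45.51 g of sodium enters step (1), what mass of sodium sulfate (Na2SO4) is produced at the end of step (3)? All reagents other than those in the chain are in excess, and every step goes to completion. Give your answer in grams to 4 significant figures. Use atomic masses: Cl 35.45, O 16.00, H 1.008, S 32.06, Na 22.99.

140.6 g

M(Na) = 22.99 g/mol.
M(Na2SO4) = 2(22.99) + 32.06 + 4(16.00) = 142.04 g/mol.
n(Na) = 45.51 / 22.99 = 1.9796 mol.
Reaction (1): Na→NaOH ratio 2:2 ⇒ n(NaOH) = 1.9796 mol.
Reaction (2): NaOH→NaCl ratio 1:1 ⇒ n(NaCl) = 1.9796 mol.
Reaction (3): NaCl→Na2SO4 ratio 2:1 ⇒ n(Na2SO4) = 0.98978 mol.
Mass of Na2SO4 = 0.98978 × 142.04 = 140.59 g.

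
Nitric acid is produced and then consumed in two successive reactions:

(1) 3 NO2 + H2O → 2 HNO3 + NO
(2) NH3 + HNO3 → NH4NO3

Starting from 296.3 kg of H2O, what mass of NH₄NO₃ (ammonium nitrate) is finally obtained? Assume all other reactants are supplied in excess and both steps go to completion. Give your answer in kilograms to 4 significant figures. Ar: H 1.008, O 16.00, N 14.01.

M(H2O) = 2(1.008) + 16.00 = 18.016 g/mol.
M(NH4NO3) = 2(14.01) + 4(1.008) + 3(16.00) = 80.052 g/mol.
296.3 kg = 296300 g.
n(H2O) = 296300 / 18.016 = 16446 mol.
Step 1 gives a 1:2 ratio of H2O to HNO3, so n(HNO3) = 32893 mol.
In step 2 the HNO3:NH4NO3 ratio is 1:1, so n(NH4NO3) = 32893 mol.
Mass of NH4NO3 = 32893 × 80.052 = 2.6331 × 10^6 g = 2633 kg.

2633 kg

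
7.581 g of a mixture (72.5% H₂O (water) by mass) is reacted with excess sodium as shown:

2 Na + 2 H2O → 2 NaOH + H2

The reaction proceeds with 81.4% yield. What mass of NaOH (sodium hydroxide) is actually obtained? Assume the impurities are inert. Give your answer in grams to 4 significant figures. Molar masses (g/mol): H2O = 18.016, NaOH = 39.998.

9.933 g

Pure H2O available = 7.581 g × 0.725 = 5.4962 g.
n(H2O) = 5.4962 g / 18.016 g/mol = 0.30507 mol.
From the equation the H2O:NaOH mole ratio is 2:2, so n(NaOH) = 0.30507 × 2/2 = 0.30507 mol.
Mass of NaOH = 0.30507 mol × 39.998 g/mol = 12.202 g.
Actual mass collected = 12.202 g × 0.814 = 9.9327 g.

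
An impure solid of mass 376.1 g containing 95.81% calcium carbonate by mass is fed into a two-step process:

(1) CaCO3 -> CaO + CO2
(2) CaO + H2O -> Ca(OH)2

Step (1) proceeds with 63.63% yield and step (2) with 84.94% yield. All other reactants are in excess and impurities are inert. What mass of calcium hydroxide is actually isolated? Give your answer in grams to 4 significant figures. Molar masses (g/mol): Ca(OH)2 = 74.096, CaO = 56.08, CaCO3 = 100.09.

144.2 g

Pure CaCO3 = 376.1 × 0.9581 = 360.34 g.
n(CaCO3) = 360.34 / 100.09 = 3.6002 mol.
Step 1 (CaCO3:CaO = 1:1): theoretical n(CaO) = 3.6002 mol; at 63.63% yield, n(CaO) = 2.2908 mol.
Step 2 (CaO:Ca(OH)2 = 1:1): theoretical n(Ca(OH)2) = 2.2908 mol, so theoretical mass = 2.2908 × 74.096 = 169.74 g.
At 84.94% yield, actual mass of Ca(OH)2 = 169.74 × 0.8494 = 144.18 g.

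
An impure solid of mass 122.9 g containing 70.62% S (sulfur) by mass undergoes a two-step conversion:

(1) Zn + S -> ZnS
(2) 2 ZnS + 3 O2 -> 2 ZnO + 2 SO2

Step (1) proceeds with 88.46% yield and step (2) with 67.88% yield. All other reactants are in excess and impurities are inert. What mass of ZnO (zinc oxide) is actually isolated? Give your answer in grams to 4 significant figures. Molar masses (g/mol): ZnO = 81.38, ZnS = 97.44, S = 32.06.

132.3 g

Pure S = 122.9 × 0.7062 = 86.792 g.
n(S) = 86.792 / 32.06 = 2.7072 mol.
Step 1 (S:ZnS = 1:1): theoretical n(ZnS) = 2.7072 mol; at 88.46% yield, n(ZnS) = 2.3948 mol.
Step 2 (ZnS:ZnO = 2:2): theoretical n(ZnO) = 2.3948 mol, so theoretical mass = 2.3948 × 81.38 = 194.89 g.
At 67.88% yield, actual mass of ZnO = 194.89 × 0.6788 = 132.29 g.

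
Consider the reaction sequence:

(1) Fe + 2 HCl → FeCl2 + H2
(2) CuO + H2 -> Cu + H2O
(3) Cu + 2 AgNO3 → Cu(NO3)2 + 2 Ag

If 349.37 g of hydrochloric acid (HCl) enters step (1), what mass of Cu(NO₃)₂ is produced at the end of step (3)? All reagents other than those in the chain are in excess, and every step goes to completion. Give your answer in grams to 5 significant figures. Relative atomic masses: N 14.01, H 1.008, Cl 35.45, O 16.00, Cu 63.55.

M(HCl) = 1.008 + 35.45 = 36.458 g/mol.
M(Cu(NO3)2) = 63.55 + 2(14.01) + 6(16.00) = 187.57 g/mol.
n(HCl) = 349.37 / 36.458 = 9.58281 mol.
Reaction (1): HCl→H2 ratio 2:1 ⇒ n(H2) = 4.79140 mol.
Reaction (2): H2→Cu ratio 1:1 ⇒ n(Cu) = 4.79140 mol.
Reaction (3): Cu→Cu(NO3)2 ratio 1:1 ⇒ n(Cu(NO3)2) = 4.79140 mol.
Mass of Cu(NO3)2 = 4.79140 × 187.57 = 898.724 g.

898.72 g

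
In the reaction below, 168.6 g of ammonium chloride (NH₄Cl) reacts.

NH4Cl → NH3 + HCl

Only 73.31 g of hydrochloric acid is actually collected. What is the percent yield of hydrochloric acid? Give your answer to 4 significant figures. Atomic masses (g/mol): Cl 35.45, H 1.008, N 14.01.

63.80 %

M(NH4Cl) = 14.01 + 4(1.008) + 35.45 = 53.492 g/mol.
M(HCl) = 1.008 + 35.45 = 36.458 g/mol.
n(NH4Cl) = 168.60 g / 53.492 g/mol = 3.1519 mol.
From the equation the NH4Cl:HCl mole ratio is 1:1, so n(HCl) = 3.1519 × 1/1 = 3.1519 mol.
Mass of HCl = 3.1519 mol × 36.458 g/mol = 114.91 g.
This is the theoretical yield. Percent yield = 73.31 g / 114.91 g × 100% = 63.797%.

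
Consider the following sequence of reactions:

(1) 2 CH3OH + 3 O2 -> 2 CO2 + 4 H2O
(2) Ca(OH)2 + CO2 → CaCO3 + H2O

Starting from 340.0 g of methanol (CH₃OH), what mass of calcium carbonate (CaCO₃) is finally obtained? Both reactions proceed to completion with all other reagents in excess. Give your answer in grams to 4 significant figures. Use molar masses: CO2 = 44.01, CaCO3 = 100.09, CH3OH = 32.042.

1062 g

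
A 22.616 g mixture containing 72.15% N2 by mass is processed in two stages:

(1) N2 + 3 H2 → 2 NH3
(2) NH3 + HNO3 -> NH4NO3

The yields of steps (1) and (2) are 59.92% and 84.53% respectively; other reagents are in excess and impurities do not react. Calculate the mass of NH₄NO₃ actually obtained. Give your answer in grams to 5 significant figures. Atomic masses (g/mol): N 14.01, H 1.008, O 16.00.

Pure N2 = 22.616 × 0.7215 = 16.3174 g.
M(N2) = 2(14.01) = 28.02 g/mol.
M(NH4NO3) = 2(14.01) + 4(1.008) + 3(16.00) = 80.052 g/mol.
n(N2) = 16.3174 / 28.02 = 0.582350 mol.
Step 1 (N2:NH3 = 1:2): theoretical n(NH3) = 1.16470 mol; at 59.92% yield, n(NH3) = 0.697888 mol.
Step 2 (NH3:NH4NO3 = 1:1): theoretical n(NH4NO3) = 0.697888 mol, so theoretical mass = 0.697888 × 80.052 = 55.8673 g.
At 84.53% yield, actual mass of NH4NO3 = 55.8673 × 0.8453 = 47.2247 g.

47.225 g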